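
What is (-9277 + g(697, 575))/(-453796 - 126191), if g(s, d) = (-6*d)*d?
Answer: 1993027/579987 ≈ 3.4363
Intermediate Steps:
g(s, d) = -6*d²
(-9277 + g(697, 575))/(-453796 - 126191) = (-9277 - 6*575²)/(-453796 - 126191) = (-9277 - 6*330625)/(-579987) = (-9277 - 1983750)*(-1/579987) = -1993027*(-1/579987) = 1993027/579987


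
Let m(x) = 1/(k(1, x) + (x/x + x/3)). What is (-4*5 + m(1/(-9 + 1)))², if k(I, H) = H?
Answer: 8836/25 ≈ 353.44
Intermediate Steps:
m(x) = 1/(1 + 4*x/3) (m(x) = 1/(x + (x/x + x/3)) = 1/(x + (1 + x*(⅓))) = 1/(x + (1 + x/3)) = 1/(1 + 4*x/3))
(-4*5 + m(1/(-9 + 1)))² = (-4*5 + 3/(3 + 4/(-9 + 1)))² = (-20 + 3/(3 + 4/(-8)))² = (-20 + 3/(3 + 4*(-⅛)))² = (-20 + 3/(3 - ½))² = (-20 + 3/(5/2))² = (-20 + 3*(⅖))² = (-20 + 6/5)² = (-94/5)² = 8836/25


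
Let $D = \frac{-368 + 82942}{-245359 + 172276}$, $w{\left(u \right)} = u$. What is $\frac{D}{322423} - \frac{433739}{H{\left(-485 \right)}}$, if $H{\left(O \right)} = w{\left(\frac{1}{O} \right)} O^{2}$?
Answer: $\frac{10220469657189161}{11428365452865} \approx 894.31$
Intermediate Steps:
$H{\left(O \right)} = O$ ($H{\left(O \right)} = \frac{O^{2}}{O} = O$)
$D = - \frac{82574}{73083}$ ($D = \frac{82574}{-73083} = 82574 \left(- \frac{1}{73083}\right) = - \frac{82574}{73083} \approx -1.1299$)
$\frac{D}{322423} - \frac{433739}{H{\left(-485 \right)}} = - \frac{82574}{73083 \cdot 322423} - \frac{433739}{-485} = \left(- \frac{82574}{73083}\right) \frac{1}{322423} - - \frac{433739}{485} = - \frac{82574}{23563640109} + \frac{433739}{485} = \frac{10220469657189161}{11428365452865}$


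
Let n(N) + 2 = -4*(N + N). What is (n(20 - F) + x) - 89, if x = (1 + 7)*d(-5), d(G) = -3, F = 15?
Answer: -155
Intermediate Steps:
n(N) = -2 - 8*N (n(N) = -2 - 4*(N + N) = -2 - 8*N)
x = -24 (x = (1 + 7)*(-3) = 8*(-3) = -24)
(n(20 - F) + x) - 89 = ((-2 - 8*(20 - 1*15)) - 24) - 89 = ((-2 - 8*(20 - 15)) - 24) - 89 = ((-2 - 8*5) - 24) - 89 = ((-2 - 40) - 24) - 89 = (-42 - 24) - 89 = -66 - 89 = -155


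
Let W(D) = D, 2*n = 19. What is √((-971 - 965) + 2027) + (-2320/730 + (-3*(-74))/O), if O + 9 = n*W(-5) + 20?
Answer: -676/73 + √91 ≈ 0.27912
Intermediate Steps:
n = 19/2 (n = (½)*19 = 19/2 ≈ 9.5000)
O = -73/2 (O = -9 + ((19/2)*(-5) + 20) = -9 + (-95/2 + 20) = -9 - 55/2 = -73/2 ≈ -36.500)
√((-971 - 965) + 2027) + (-2320/730 + (-3*(-74))/O) = √((-971 - 965) + 2027) + (-2320/730 + (-3*(-74))/(-73/2)) = √(-1936 + 2027) + (-2320*1/730 + 222*(-2/73)) = √91 + (-232/73 - 444/73) = √91 - 676/73 = -676/73 + √91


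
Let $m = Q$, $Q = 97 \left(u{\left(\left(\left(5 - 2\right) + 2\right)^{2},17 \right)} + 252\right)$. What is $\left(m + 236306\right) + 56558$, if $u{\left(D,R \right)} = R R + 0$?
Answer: $345341$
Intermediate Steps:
$u{\left(D,R \right)} = R^{2}$ ($u{\left(D,R \right)} = R^{2} + 0 = R^{2}$)
$Q = 52477$ ($Q = 97 \left(17^{2} + 252\right) = 97 \left(289 + 252\right) = 97 \cdot 541 = 52477$)
$m = 52477$
$\left(m + 236306\right) + 56558 = \left(52477 + 236306\right) + 56558 = 288783 + 56558 = 345341$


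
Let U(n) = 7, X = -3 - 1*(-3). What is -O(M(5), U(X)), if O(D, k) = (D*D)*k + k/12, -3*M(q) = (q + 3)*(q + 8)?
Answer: -302869/36 ≈ -8413.0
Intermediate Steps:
X = 0 (X = -3 + 3 = 0)
M(q) = -(3 + q)*(8 + q)/3 (M(q) = -(q + 3)*(q + 8)/3 = -(3 + q)*(8 + q)/3)
O(D, k) = k/12 + k*D**2 (O(D, k) = D**2*k + k*(1/12) = k*D**2 + k/12 = k/12 + k*D**2)
-O(M(5), U(X)) = -7*(1/12 + (-8 - 11/3*5 - 1/3*5**2)**2) = -7*(1/12 + (-8 - 55/3 - 1/3*25)**2) = -7*(1/12 + (-8 - 55/3 - 25/3)**2) = -7*(1/12 + (-104/3)**2) = -7*(1/12 + 10816/9) = -7*43267/36 = -1*302869/36 = -302869/36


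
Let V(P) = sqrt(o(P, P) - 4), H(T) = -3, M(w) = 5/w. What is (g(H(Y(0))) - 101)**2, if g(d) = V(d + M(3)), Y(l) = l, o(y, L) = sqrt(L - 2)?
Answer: (303 - sqrt(3)*sqrt(-12 + I*sqrt(30)))**2/9 ≈ 10107.0 - 412.08*I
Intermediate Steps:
o(y, L) = sqrt(-2 + L)
V(P) = sqrt(-4 + sqrt(-2 + P)) (V(P) = sqrt(sqrt(-2 + P) - 4) = sqrt(-4 + sqrt(-2 + P)))
g(d) = sqrt(-4 + sqrt(-1/3 + d)) (g(d) = sqrt(-4 + sqrt(-2 + (d + 5/3))) = sqrt(-4 + sqrt(-2 + (5/3 + d))) = sqrt(-4 + sqrt(-1/3 + d)))
(g(H(Y(0))) - 101)**2 = (sqrt(-36 + 3*sqrt(3)*sqrt(-1 + 3*(-3)))/3 - 101)**2 = (sqrt(-36 + 3*sqrt(3)*sqrt(-1 - 9))/3 - 101)**2 = (sqrt(-36 + 3*sqrt(3)*sqrt(-10))/3 - 101)**2 = (sqrt(-36 + 3*sqrt(3)*(I*sqrt(10)))/3 - 101)**2 = (sqrt(-36 + 3*I*sqrt(30))/3 - 101)**2 = (-101 + sqrt(-36 + 3*I*sqrt(30))/3)**2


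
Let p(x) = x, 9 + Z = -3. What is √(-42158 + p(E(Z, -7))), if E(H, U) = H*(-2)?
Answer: I*√42134 ≈ 205.27*I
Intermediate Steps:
Z = -12 (Z = -9 - 3 = -12)
E(H, U) = -2*H
√(-42158 + p(E(Z, -7))) = √(-42158 - 2*(-12)) = √(-42158 + 24) = √(-42134) = I*√42134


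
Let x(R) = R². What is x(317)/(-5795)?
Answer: -100489/5795 ≈ -17.341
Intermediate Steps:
x(317)/(-5795) = 317²/(-5795) = 100489*(-1/5795) = -100489/5795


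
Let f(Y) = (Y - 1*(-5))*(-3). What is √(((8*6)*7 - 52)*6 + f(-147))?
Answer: √2130 ≈ 46.152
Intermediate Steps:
f(Y) = -15 - 3*Y (f(Y) = (Y + 5)*(-3) = (5 + Y)*(-3) = -15 - 3*Y)
√(((8*6)*7 - 52)*6 + f(-147)) = √(((8*6)*7 - 52)*6 + (-15 - 3*(-147))) = √((48*7 - 52)*6 + (-15 + 441)) = √((336 - 52)*6 + 426) = √(284*6 + 426) = √(1704 + 426) = √2130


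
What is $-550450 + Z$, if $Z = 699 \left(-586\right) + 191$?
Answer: $-959873$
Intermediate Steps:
$Z = -409423$ ($Z = -409614 + 191 = -409423$)
$-550450 + Z = -550450 - 409423 = -959873$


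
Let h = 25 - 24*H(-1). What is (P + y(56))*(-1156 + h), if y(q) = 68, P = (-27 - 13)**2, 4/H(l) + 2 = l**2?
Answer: -1726380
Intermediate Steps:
H(l) = 4/(-2 + l**2)
h = 121 (h = 25 - 96/(-2 + (-1)**2) = 25 - 96/(-2 + 1) = 25 - 96/(-1) = 25 - 96*(-1) = 25 - 24*(-4) = 25 + 96 = 121)
P = 1600 (P = (-40)**2 = 1600)
(P + y(56))*(-1156 + h) = (1600 + 68)*(-1156 + 121) = 1668*(-1035) = -1726380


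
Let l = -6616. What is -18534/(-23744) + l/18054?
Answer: 44380633/107168544 ≈ 0.41412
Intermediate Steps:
-18534/(-23744) + l/18054 = -18534/(-23744) - 6616/18054 = -18534*(-1/23744) - 6616*1/18054 = 9267/11872 - 3308/9027 = 44380633/107168544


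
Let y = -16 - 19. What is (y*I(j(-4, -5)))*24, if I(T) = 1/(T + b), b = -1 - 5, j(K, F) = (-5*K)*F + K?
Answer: 84/11 ≈ 7.6364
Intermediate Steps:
j(K, F) = K - 5*F*K (j(K, F) = -5*F*K + K = K - 5*F*K)
b = -6
I(T) = 1/(-6 + T) (I(T) = 1/(T - 6) = 1/(-6 + T))
y = -35
(y*I(j(-4, -5)))*24 = -35/(-6 - 4*(1 - 5*(-5)))*24 = -35/(-6 - 4*(1 + 25))*24 = -35/(-6 - 4*26)*24 = -35/(-6 - 104)*24 = -35/(-110)*24 = -35*(-1/110)*24 = (7/22)*24 = 84/11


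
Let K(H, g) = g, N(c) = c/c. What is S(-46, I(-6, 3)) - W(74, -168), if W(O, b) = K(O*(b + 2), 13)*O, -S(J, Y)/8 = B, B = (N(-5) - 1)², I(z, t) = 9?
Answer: -962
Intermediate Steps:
N(c) = 1
B = 0 (B = (1 - 1)² = 0² = 0)
S(J, Y) = 0 (S(J, Y) = -8*0 = 0)
W(O, b) = 13*O
S(-46, I(-6, 3)) - W(74, -168) = 0 - 13*74 = 0 - 1*962 = 0 - 962 = -962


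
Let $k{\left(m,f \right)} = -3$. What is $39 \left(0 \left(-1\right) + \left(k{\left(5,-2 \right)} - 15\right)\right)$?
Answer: $-702$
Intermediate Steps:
$39 \left(0 \left(-1\right) + \left(k{\left(5,-2 \right)} - 15\right)\right) = 39 \left(0 \left(-1\right) - 18\right) = 39 \left(0 - 18\right) = 39 \left(-18\right) = -702$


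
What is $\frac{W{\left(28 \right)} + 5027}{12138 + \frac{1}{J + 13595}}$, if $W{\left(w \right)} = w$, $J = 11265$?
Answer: $\frac{125667300}{301750681} \approx 0.41646$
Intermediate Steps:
$\frac{W{\left(28 \right)} + 5027}{12138 + \frac{1}{J + 13595}} = \frac{28 + 5027}{12138 + \frac{1}{11265 + 13595}} = \frac{5055}{12138 + \frac{1}{24860}} = \frac{5055}{\frac{301750681}{24860}} = 5055 \cdot \frac{24860}{301750681} = \frac{125667300}{301750681}$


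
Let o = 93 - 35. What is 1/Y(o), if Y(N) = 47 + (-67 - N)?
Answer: -1/78 ≈ -0.012821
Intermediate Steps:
o = 58
Y(N) = -20 - N
1/Y(o) = 1/(-20 - 1*58) = 1/(-20 - 58) = 1/(-78) = -1/78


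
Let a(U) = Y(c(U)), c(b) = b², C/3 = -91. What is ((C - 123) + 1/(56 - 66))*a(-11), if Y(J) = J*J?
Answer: -57993001/10 ≈ -5.7993e+6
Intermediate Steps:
C = -273 (C = 3*(-91) = -273)
Y(J) = J²
a(U) = U⁴ (a(U) = (U²)² = U⁴)
((C - 123) + 1/(56 - 66))*a(-11) = ((-273 - 123) + 1/(56 - 66))*(-11)⁴ = (-396 + 1/(-10))*14641 = (-396 - ⅒)*14641 = -3961/10*14641 = -57993001/10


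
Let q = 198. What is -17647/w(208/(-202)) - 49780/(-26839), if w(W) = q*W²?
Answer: -4724870269393/57477543552 ≈ -82.204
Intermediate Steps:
w(W) = 198*W²
-17647/w(208/(-202)) - 49780/(-26839) = -17647/(198*(208/(-202))²) - 49780/(-26839) = -17647/(198*(208*(-1/202))²) - 49780*(-1/26839) = -17647/(198*(-104/101)²) + 49780/26839 = -17647/(198*(10816/10201)) + 49780/26839 = -17647/2141568/10201 + 49780/26839 = -17647*10201/2141568 + 49780/26839 = -180017047/2141568 + 49780/26839 = -4724870269393/57477543552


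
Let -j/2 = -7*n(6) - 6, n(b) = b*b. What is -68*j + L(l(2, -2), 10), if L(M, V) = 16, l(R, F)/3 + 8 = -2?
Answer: -35072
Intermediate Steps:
n(b) = b²
l(R, F) = -30 (l(R, F) = -24 + 3*(-2) = -24 - 6 = -30)
j = 516 (j = -2*(-7*6² - 6) = -2*(-7*36 - 6) = -2*(-252 - 6) = -2*(-258) = 516)
-68*j + L(l(2, -2), 10) = -68*516 + 16 = -35088 + 16 = -35072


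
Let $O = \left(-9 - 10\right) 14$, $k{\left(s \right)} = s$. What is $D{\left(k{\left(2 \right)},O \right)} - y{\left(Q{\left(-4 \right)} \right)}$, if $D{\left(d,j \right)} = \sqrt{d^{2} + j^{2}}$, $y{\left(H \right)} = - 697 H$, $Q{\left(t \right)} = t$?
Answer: $-2788 + 2 \sqrt{17690} \approx -2522.0$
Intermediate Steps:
$O = -266$ ($O = \left(-19\right) 14 = -266$)
$D{\left(k{\left(2 \right)},O \right)} - y{\left(Q{\left(-4 \right)} \right)} = \sqrt{2^{2} + \left(-266\right)^{2}} - \left(-697\right) \left(-4\right) = \sqrt{4 + 70756} - 2788 = \sqrt{70760} - 2788 = 2 \sqrt{17690} - 2788 = -2788 + 2 \sqrt{17690}$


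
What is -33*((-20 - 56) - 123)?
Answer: 6567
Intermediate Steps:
-33*((-20 - 56) - 123) = -33*(-76 - 123) = -33*(-199) = 6567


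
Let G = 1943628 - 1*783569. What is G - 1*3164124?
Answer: -2004065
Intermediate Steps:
G = 1160059 (G = 1943628 - 783569 = 1160059)
G - 1*3164124 = 1160059 - 1*3164124 = 1160059 - 3164124 = -2004065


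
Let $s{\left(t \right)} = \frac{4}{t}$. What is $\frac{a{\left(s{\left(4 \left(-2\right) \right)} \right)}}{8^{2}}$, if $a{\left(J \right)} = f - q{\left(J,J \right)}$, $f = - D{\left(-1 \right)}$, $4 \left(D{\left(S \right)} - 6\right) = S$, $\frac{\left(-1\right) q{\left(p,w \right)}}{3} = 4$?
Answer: $\frac{25}{256} \approx 0.097656$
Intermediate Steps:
$q{\left(p,w \right)} = -12$ ($q{\left(p,w \right)} = \left(-3\right) 4 = -12$)
$D{\left(S \right)} = 6 + \frac{S}{4}$
$f = - \frac{23}{4}$ ($f = - (6 + \frac{1}{4} \left(-1\right)) = - (6 - \frac{1}{4}) = \left(-1\right) \frac{23}{4} = - \frac{23}{4} \approx -5.75$)
$a{\left(J \right)} = \frac{25}{4}$ ($a{\left(J \right)} = - \frac{23}{4} - -12 = - \frac{23}{4} + 12 = \frac{25}{4}$)
$\frac{a{\left(s{\left(4 \left(-2\right) \right)} \right)}}{8^{2}} = \frac{1}{8^{2}} \cdot \frac{25}{4} = \frac{1}{64} \cdot \frac{25}{4} = \frac{25}{256}$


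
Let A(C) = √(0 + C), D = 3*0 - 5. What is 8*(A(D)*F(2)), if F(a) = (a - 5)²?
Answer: 72*I*√5 ≈ 161.0*I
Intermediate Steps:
D = -5 (D = 0 - 5 = -5)
F(a) = (-5 + a)²
A(C) = √C
8*(A(D)*F(2)) = 8*(√(-5)*(-5 + 2)²) = 8*((I*√5)*(-3)²) = 8*((I*√5)*9) = 8*(9*I*√5) = 72*I*√5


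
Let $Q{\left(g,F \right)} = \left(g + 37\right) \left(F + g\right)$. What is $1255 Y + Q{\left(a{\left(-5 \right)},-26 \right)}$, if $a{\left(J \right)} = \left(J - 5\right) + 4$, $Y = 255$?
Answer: $319033$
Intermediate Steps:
$a{\left(J \right)} = -1 + J$ ($a{\left(J \right)} = \left(-5 + J\right) + 4 = -1 + J$)
$Q{\left(g,F \right)} = \left(37 + g\right) \left(F + g\right)$
$1255 Y + Q{\left(a{\left(-5 \right)},-26 \right)} = 1255 \cdot 255 + \left(\left(-1 - 5\right)^{2} + 37 \left(-26\right) + 37 \left(-1 - 5\right) - 26 \left(-1 - 5\right)\right) = 320025 + \left(\left(-6\right)^{2} - 962 + 37 \left(-6\right) - -156\right) = 320025 + \left(36 - 962 - 222 + 156\right) = 320025 - 992 = 319033$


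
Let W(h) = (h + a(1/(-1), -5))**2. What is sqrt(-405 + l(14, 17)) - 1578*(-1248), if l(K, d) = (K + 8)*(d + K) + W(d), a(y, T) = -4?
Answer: 1969344 + sqrt(446) ≈ 1.9694e+6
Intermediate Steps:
W(h) = (-4 + h)**2 (W(h) = (h - 4)**2 = (-4 + h)**2)
l(K, d) = (-4 + d)**2 + (8 + K)*(K + d) (l(K, d) = (K + 8)*(d + K) + (-4 + d)**2 = (8 + K)*(K + d) + (-4 + d)**2 = (-4 + d)**2 + (8 + K)*(K + d))
sqrt(-405 + l(14, 17)) - 1578*(-1248) = sqrt(-405 + (16 + 14**2 + 17**2 + 8*14 + 14*17)) - 1578*(-1248) = sqrt(-405 + (16 + 196 + 289 + 112 + 238)) + 1969344 = sqrt(-405 + 851) + 1969344 = sqrt(446) + 1969344 = 1969344 + sqrt(446)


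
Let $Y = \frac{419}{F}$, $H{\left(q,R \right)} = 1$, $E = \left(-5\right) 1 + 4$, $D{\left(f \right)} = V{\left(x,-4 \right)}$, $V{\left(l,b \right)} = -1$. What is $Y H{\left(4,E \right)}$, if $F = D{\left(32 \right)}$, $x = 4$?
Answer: $-419$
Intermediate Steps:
$D{\left(f \right)} = -1$
$F = -1$
$E = -1$ ($E = -5 + 4 = -1$)
$Y = -419$ ($Y = \frac{419}{-1} = 419 \left(-1\right) = -419$)
$Y H{\left(4,E \right)} = \left(-419\right) 1 = -419$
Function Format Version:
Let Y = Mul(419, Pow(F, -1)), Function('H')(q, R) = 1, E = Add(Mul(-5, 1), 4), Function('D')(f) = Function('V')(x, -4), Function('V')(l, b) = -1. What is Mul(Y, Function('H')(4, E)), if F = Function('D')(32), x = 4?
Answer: -419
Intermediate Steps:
Function('D')(f) = -1
F = -1
E = -1 (E = Add(-5, 4) = -1)
Y = -419 (Y = Mul(419, Pow(-1, -1)) = Mul(419, -1) = -419)
Mul(Y, Function('H')(4, E)) = Mul(-419, 1) = -419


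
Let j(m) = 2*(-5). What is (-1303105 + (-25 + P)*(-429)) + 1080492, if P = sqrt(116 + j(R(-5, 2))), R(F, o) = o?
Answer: -211888 - 429*sqrt(106) ≈ -2.1630e+5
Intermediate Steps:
j(m) = -10
P = sqrt(106) (P = sqrt(116 - 10) = sqrt(106) ≈ 10.296)
(-1303105 + (-25 + P)*(-429)) + 1080492 = (-1303105 + (-25 + sqrt(106))*(-429)) + 1080492 = (-1303105 + (10725 - 429*sqrt(106))) + 1080492 = (-1292380 - 429*sqrt(106)) + 1080492 = -211888 - 429*sqrt(106)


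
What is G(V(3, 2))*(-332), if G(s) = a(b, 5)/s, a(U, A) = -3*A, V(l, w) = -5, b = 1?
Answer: -996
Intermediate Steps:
G(s) = -15/s (G(s) = (-3*5)/s = -15/s)
G(V(3, 2))*(-332) = -15/(-5)*(-332) = -15*(-⅕)*(-332) = 3*(-332) = -996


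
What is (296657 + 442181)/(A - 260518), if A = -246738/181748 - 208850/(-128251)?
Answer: -8610921477003412/3036251125354451 ≈ -2.8360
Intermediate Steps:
A = 3156837281/11654681374 (A = -246738*1/181748 - 208850*(-1/128251) = -123369/90874 + 208850/128251 = 3156837281/11654681374 ≈ 0.27086)
(296657 + 442181)/(A - 260518) = (296657 + 442181)/(3156837281/11654681374 - 260518) = 738838/(-3036251125354451/11654681374) = 738838*(-11654681374/3036251125354451) = -8610921477003412/3036251125354451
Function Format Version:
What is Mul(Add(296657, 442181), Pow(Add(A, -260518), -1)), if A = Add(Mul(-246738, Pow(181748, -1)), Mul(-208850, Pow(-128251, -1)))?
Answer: Rational(-8610921477003412, 3036251125354451) ≈ -2.8360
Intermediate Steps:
A = Rational(3156837281, 11654681374) (A = Add(Mul(-246738, Rational(1, 181748)), Mul(-208850, Rational(-1, 128251))) = Add(Rational(-123369, 90874), Rational(208850, 128251)) = Rational(3156837281, 11654681374) ≈ 0.27086)
Mul(Add(296657, 442181), Pow(Add(A, -260518), -1)) = Mul(Add(296657, 442181), Pow(Add(Rational(3156837281, 11654681374), -260518), -1)) = Mul(738838, Pow(Rational(-3036251125354451, 11654681374), -1)) = Mul(738838, Rational(-11654681374, 3036251125354451)) = Rational(-8610921477003412, 3036251125354451)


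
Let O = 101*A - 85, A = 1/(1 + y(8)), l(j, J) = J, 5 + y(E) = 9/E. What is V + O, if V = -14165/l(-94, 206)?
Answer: -894973/4738 ≈ -188.89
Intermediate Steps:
y(E) = -5 + 9/E
A = -8/23 (A = 1/(1 + (-5 + 9/8)) = 1/(1 - 31/8) = 1/(-23/8) = -8/23 ≈ -0.34783)
O = -2763/23 (O = 101*(-8/23) - 85 = -808/23 - 85 = -2763/23 ≈ -120.13)
V = -14165/206 ≈ -68.762
V + O = -14165/206 - 2763/23 = -894973/4738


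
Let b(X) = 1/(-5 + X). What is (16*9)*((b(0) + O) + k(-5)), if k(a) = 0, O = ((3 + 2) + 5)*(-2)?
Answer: -14544/5 ≈ -2908.8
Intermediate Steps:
O = -20 (O = (5 + 5)*(-2) = 10*(-2) = -20)
(16*9)*((b(0) + O) + k(-5)) = (16*9)*((1/(-5 + 0) - 20) + 0) = 144*((1/(-5) - 20) + 0) = 144*((-⅕ - 20) + 0) = 144*(-101/5 + 0) = 144*(-101/5) = -14544/5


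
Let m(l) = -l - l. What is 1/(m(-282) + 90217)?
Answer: 1/90781 ≈ 1.1016e-5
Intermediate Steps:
m(l) = -2*l
1/(m(-282) + 90217) = 1/(-2*(-282) + 90217) = 1/(564 + 90217) = 1/90781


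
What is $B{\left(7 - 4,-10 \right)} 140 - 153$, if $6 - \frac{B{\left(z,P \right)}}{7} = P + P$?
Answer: $25327$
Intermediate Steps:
$B{\left(z,P \right)} = 42 - 14 P$ ($B{\left(z,P \right)} = 42 - 7 \left(P + P\right) = 42 - 7 \cdot 2 P = 42 - 14 P$)
$B{\left(7 - 4,-10 \right)} 140 - 153 = \left(42 - -140\right) 140 - 153 = \left(42 + 140\right) 140 - 153 = 182 \cdot 140 - 153 = 25480 - 153 = 25327$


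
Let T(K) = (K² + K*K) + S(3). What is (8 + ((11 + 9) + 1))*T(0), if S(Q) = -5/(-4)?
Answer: 145/4 ≈ 36.250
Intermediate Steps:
S(Q) = 5/4 (S(Q) = -5*(-¼) = 5/4)
T(K) = 5/4 + 2*K² (T(K) = (K² + K*K) + 5/4 = (K² + K²) + 5/4 = 2*K² + 5/4 = 5/4 + 2*K²)
(8 + ((11 + 9) + 1))*T(0) = (8 + ((11 + 9) + 1))*(5/4 + 2*0²) = (8 + (20 + 1))*(5/4 + 2*0) = (8 + 21)*(5/4 + 0) = 29*(5/4) = 145/4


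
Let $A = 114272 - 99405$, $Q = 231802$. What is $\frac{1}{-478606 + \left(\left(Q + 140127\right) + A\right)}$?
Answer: $- \frac{1}{91810} \approx -1.0892 \cdot 10^{-5}$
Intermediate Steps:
$A = 14867$
$\frac{1}{-478606 + \left(\left(Q + 140127\right) + A\right)} = \frac{1}{-478606 + \left(\left(231802 + 140127\right) + 14867\right)} = \frac{1}{-478606 + \left(371929 + 14867\right)} = \frac{1}{-478606 + 386796} = \frac{1}{-91810} = - \frac{1}{91810}$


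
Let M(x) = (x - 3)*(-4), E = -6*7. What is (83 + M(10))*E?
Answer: -2310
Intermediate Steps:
E = -42
M(x) = 12 - 4*x (M(x) = (-3 + x)*(-4) = 12 - 4*x)
(83 + M(10))*E = (83 + (12 - 4*10))*(-42) = (83 + (12 - 40))*(-42) = (83 - 28)*(-42) = 55*(-42) = -2310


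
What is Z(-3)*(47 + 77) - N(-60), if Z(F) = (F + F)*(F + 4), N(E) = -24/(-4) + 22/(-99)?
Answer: -6748/9 ≈ -749.78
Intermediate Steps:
N(E) = 52/9 (N(E) = -24*(-¼) + 22*(-1/99) = 6 - 2/9 = 52/9)
Z(F) = 2*F*(4 + F) (Z(F) = (2*F)*(4 + F) = 2*F*(4 + F))
Z(-3)*(47 + 77) - N(-60) = (2*(-3)*(4 - 3))*(47 + 77) - 1*52/9 = (2*(-3)*1)*124 - 52/9 = -6*124 - 52/9 = -744 - 52/9 = -6748/9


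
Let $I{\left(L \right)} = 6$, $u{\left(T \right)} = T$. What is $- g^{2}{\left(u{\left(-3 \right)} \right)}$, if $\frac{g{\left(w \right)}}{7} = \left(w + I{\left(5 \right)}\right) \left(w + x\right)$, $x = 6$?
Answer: $-3969$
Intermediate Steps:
$g{\left(w \right)} = 7 \left(6 + w\right)^{2}$ ($g{\left(w \right)} = 7 \left(w + 6\right) \left(w + 6\right) = 7 \left(6 + w\right) \left(6 + w\right) = 7 \left(6 + w\right)^{2}$)
$- g^{2}{\left(u{\left(-3 \right)} \right)} = - \left(252 + 7 \left(-3\right)^{2} + 84 \left(-3\right)\right)^{2} = - \left(252 + 7 \cdot 9 - 252\right)^{2} = - \left(252 + 63 - 252\right)^{2} = - 63^{2} = \left(-1\right) 3969 = -3969$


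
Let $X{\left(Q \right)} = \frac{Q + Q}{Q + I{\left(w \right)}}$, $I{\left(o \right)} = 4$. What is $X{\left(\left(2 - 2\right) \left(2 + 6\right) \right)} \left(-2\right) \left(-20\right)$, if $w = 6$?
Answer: $0$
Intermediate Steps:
$X{\left(Q \right)} = \frac{2 Q}{4 + Q}$ ($X{\left(Q \right)} = \frac{Q + Q}{Q + 4} = \frac{2 Q}{4 + Q}$)
$X{\left(\left(2 - 2\right) \left(2 + 6\right) \right)} \left(-2\right) \left(-20\right) = \frac{2 \left(2 - 2\right) \left(2 + 6\right)}{4 + \left(2 - 2\right) \left(2 + 6\right)} \left(-2\right) \left(-20\right) = \frac{2 \cdot 0 \cdot 8}{4 + 0 \cdot 8} \left(-2\right) \left(-20\right) = 2 \cdot 0 \frac{1}{4 + 0} \left(-2\right) \left(-20\right) = 2 \cdot 0 \cdot \frac{1}{4} \left(-2\right) \left(-20\right) = 0 \left(-2\right) \left(-20\right) = 0 \left(-20\right) = 0$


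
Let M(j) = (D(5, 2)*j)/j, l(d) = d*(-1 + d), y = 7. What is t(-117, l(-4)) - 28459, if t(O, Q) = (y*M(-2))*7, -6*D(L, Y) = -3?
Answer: -56869/2 ≈ -28435.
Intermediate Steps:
D(L, Y) = 1/2 (D(L, Y) = -1/6*(-3) = 1/2)
M(j) = 1/2 (M(j) = (j/2)/j = 1/2)
t(O, Q) = 49/2 (t(O, Q) = (7*(1/2))*7 = (7/2)*7 = 49/2)
t(-117, l(-4)) - 28459 = 49/2 - 28459 = -56869/2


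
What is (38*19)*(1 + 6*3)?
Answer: 13718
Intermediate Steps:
(38*19)*(1 + 6*3) = 722*(1 + 18) = 722*19 = 13718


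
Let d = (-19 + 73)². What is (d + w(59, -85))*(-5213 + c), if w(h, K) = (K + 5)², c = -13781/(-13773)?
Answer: -668747830288/13773 ≈ -4.8555e+7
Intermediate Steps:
c = 13781/13773 (c = -13781*(-1/13773) = 13781/13773 ≈ 1.0006)
d = 2916 (d = 54² = 2916)
w(h, K) = (5 + K)²
(d + w(59, -85))*(-5213 + c) = (2916 + (5 - 85)²)*(-5213 + 13781/13773) = (2916 + (-80)²)*(-71784868/13773) = (2916 + 6400)*(-71784868/13773) = 9316*(-71784868/13773) = -668747830288/13773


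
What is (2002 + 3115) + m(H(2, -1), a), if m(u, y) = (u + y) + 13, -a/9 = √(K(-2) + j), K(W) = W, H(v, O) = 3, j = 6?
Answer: 5115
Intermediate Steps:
a = -18 (a = -9*√(-2 + 6) = -9*√4 = -9*2 = -18)
m(u, y) = 13 + u + y
(2002 + 3115) + m(H(2, -1), a) = (2002 + 3115) + (13 + 3 - 18) = 5117 - 2 = 5115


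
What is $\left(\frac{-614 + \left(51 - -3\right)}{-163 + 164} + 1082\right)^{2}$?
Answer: $272484$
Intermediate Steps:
$\left(\frac{-614 + \left(51 - -3\right)}{-163 + 164} + 1082\right)^{2} = \left(\frac{-614 + \left(51 + 3\right)}{1} + 1082\right)^{2} = \left(\left(-614 + 54\right) 1 + 1082\right)^{2} = \left(\left(-560\right) 1 + 1082\right)^{2} = \left(-560 + 1082\right)^{2} = 522^{2} = 272484$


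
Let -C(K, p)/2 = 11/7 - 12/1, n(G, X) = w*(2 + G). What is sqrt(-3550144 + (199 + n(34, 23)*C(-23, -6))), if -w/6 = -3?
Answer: I*sqrt(173285049)/7 ≈ 1880.5*I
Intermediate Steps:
w = 18 (w = -6*(-3) = 18)
n(G, X) = 36 + 18*G (n(G, X) = 18*(2 + G) = 36 + 18*G)
C(K, p) = 146/7 (C(K, p) = -2*(11/7 - 12/1) = -2*(11*(1/7) - 12*1) = -2*(11/7 - 12) = -2*(-73/7) = 146/7)
sqrt(-3550144 + (199 + n(34, 23)*C(-23, -6))) = sqrt(-3550144 + (199 + (36 + 18*34)*(146/7))) = sqrt(-3550144 + (199 + (36 + 612)*(146/7))) = sqrt(-3550144 + (199 + 648*(146/7))) = sqrt(-3550144 + (199 + 94608/7)) = sqrt(-3550144 + 96001/7) = sqrt(-24755007/7) = I*sqrt(173285049)/7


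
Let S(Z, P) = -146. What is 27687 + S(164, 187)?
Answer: 27541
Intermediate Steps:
27687 + S(164, 187) = 27687 - 146 = 27541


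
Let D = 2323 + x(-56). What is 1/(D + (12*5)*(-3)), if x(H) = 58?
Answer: 1/2201 ≈ 0.00045434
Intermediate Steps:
D = 2381 (D = 2323 + 58 = 2381)
1/(D + (12*5)*(-3)) = 1/(2381 + (12*5)*(-3)) = 1/(2381 + 60*(-3)) = 1/(2381 - 180) = 1/2201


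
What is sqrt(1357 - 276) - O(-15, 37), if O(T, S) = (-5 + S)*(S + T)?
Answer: -704 + sqrt(1081) ≈ -671.12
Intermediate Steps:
sqrt(1357 - 276) - O(-15, 37) = sqrt(1357 - 276) - (37**2 - 5*37 - 5*(-15) + 37*(-15)) = sqrt(1081) - (1369 - 185 + 75 - 555) = sqrt(1081) - 1*704 = sqrt(1081) - 704 = -704 + sqrt(1081)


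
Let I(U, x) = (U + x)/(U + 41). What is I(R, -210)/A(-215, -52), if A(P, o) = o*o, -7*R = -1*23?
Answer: -1447/838240 ≈ -0.0017262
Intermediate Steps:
R = 23/7 (R = -(-1)*23/7 = -1/7*(-23) = 23/7 ≈ 3.2857)
A(P, o) = o**2
I(U, x) = (U + x)/(41 + U)
I(R, -210)/A(-215, -52) = ((23/7 - 210)/(41 + 23/7))/((-52)**2) = (-1447/7/(310/7))/2704 = ((7/310)*(-1447/7))*(1/2704) = -1447/310*1/2704 = -1447/838240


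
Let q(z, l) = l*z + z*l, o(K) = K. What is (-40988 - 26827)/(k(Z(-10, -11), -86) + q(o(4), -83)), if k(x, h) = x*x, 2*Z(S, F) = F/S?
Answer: 9042000/88493 ≈ 102.18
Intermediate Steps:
Z(S, F) = F/(2*S) (Z(S, F) = (F/S)/2 = F/(2*S))
k(x, h) = x²
q(z, l) = 2*l*z (q(z, l) = l*z + l*z = 2*l*z)
(-40988 - 26827)/(k(Z(-10, -11), -86) + q(o(4), -83)) = (-40988 - 26827)/(((½)*(-11)/(-10))² + 2*(-83)*4) = -67815/(((½)*(-11)*(-⅒))² - 664) = -67815/((11/20)² - 664) = -67815/(121/400 - 664) = -67815/(-265479/400) = -67815*(-400/265479) = 9042000/88493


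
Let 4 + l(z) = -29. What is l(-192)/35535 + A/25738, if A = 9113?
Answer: 107660367/304866610 ≈ 0.35314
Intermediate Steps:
l(z) = -33 (l(z) = -4 - 29 = -33)
l(-192)/35535 + A/25738 = -33/35535 + 9113/25738 = -33*1/35535 + 9113*(1/25738) = -11/11845 + 9113/25738 = 107660367/304866610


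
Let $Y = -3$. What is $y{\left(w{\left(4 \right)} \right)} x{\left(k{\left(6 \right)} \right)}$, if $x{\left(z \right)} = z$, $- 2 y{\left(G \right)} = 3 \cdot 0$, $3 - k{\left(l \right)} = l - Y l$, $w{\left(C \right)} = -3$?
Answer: $0$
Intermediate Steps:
$k{\left(l \right)} = 3 - 4 l$ ($k{\left(l \right)} = 3 - \left(l - - 3 l\right) = 3 - \left(l + 3 l\right) = 3 - 4 l$)
$y{\left(G \right)} = 0$ ($y{\left(G \right)} = - \frac{3 \cdot 0}{2} = \left(- \frac{1}{2}\right) 0 = 0$)
$y{\left(w{\left(4 \right)} \right)} x{\left(k{\left(6 \right)} \right)} = 0 \left(3 - 24\right) = 0 \left(-21\right) = 0$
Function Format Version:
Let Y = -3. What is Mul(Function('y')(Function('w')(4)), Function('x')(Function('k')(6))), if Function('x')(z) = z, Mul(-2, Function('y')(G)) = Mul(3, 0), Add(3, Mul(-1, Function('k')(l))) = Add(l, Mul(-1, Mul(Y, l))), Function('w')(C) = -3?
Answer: 0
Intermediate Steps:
Function('k')(l) = Add(3, Mul(-4, l)) (Function('k')(l) = Add(3, Mul(-1, Add(l, Mul(-1, Mul(-3, l))))) = Add(3, Mul(-1, Add(l, Mul(3, l)))) = Add(3, Mul(-1, Mul(4, l))) = Add(3, Mul(-4, l)))
Function('y')(G) = 0 (Function('y')(G) = Mul(Rational(-1, 2), Mul(3, 0)) = Mul(Rational(-1, 2), 0) = 0)
Mul(Function('y')(Function('w')(4)), Function('x')(Function('k')(6))) = Mul(0, Add(3, Mul(-4, 6))) = Mul(0, Add(3, -24)) = Mul(0, -21) = 0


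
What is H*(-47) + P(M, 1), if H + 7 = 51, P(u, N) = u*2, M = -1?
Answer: -2070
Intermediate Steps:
P(u, N) = 2*u
H = 44 (H = -7 + 51 = 44)
H*(-47) + P(M, 1) = 44*(-47) + 2*(-1) = -2068 - 2 = -2070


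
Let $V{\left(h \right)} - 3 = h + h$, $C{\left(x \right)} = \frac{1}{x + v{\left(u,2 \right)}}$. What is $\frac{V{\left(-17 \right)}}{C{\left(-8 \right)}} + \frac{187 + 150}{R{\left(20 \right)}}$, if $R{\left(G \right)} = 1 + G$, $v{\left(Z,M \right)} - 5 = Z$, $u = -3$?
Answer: $\frac{4243}{21} \approx 202.05$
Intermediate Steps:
$v{\left(Z,M \right)} = 5 + Z$
$C{\left(x \right)} = \frac{1}{2 + x}$ ($C{\left(x \right)} = \frac{1}{x + \left(5 - 3\right)} = \frac{1}{x + 2} = \frac{1}{2 + x}$)
$V{\left(h \right)} = 3 + 2 h$ ($V{\left(h \right)} = 3 + \left(h + h\right) = 3 + 2 h$)
$\frac{V{\left(-17 \right)}}{C{\left(-8 \right)}} + \frac{187 + 150}{R{\left(20 \right)}} = \frac{3 + 2 \left(-17\right)}{\frac{1}{2 - 8}} + \frac{187 + 150}{1 + 20} = \frac{3 - 34}{\frac{1}{-6}} + \frac{337}{21} = - \frac{31}{- \frac{1}{6}} + 337 \cdot \frac{1}{21} = \left(-31\right) \left(-6\right) + \frac{337}{21} = 186 + \frac{337}{21} = \frac{4243}{21}$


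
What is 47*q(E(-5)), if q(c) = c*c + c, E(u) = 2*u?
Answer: 4230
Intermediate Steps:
q(c) = c + c² (q(c) = c² + c = c + c²)
47*q(E(-5)) = 47*((2*(-5))*(1 + 2*(-5))) = 47*(-10*(1 - 10)) = 47*(-10*(-9)) = 47*90 = 4230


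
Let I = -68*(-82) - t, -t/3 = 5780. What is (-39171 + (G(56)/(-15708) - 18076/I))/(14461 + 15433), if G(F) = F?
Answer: -3702850774/2825834979 ≈ -1.3104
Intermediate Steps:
t = -17340 (t = -3*5780 = -17340)
I = 22916 (I = -68*(-82) - 1*(-17340) = 5576 + 17340 = 22916)
(-39171 + (G(56)/(-15708) - 18076/I))/(14461 + 15433) = (-39171 + (56/(-15708) - 18076/22916))/(14461 + 15433) = (-39171 + (56*(-1/15708) - 18076*1/22916))/29894 = (-39171 + (-2/561 - 4519/5729))*(1/29894) = (-39171 - 149801/189057)*(1/29894) = -7405701548/189057*1/29894 = -3702850774/2825834979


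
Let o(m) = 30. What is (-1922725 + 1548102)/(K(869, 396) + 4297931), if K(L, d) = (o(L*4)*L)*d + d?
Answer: -374623/14622047 ≈ -0.025620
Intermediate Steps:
K(L, d) = d + 30*L*d (K(L, d) = (30*L)*d + d = 30*L*d + d = d + 30*L*d)
(-1922725 + 1548102)/(K(869, 396) + 4297931) = (-1922725 + 1548102)/(396*(1 + 30*869) + 4297931) = -374623/(396*(1 + 26070) + 4297931) = -374623/(396*26071 + 4297931) = -374623/(10324116 + 4297931) = -374623/14622047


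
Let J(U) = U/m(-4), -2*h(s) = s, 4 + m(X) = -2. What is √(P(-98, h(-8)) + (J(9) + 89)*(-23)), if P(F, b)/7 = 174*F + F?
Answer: 15*I*√2170/2 ≈ 349.37*I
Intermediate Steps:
m(X) = -6 (m(X) = -4 - 2 = -6)
h(s) = -s/2
P(F, b) = 1225*F (P(F, b) = 7*(174*F + F) = 7*(175*F) = 1225*F)
J(U) = -U/6 (J(U) = U/(-6) = U*(-⅙) = -U/6)
√(P(-98, h(-8)) + (J(9) + 89)*(-23)) = √(1225*(-98) + (-⅙*9 + 89)*(-23)) = √(-120050 + (-3/2 + 89)*(-23)) = √(-120050 + (175/2)*(-23)) = √(-120050 - 4025/2) = √(-244125/2) = 15*I*√2170/2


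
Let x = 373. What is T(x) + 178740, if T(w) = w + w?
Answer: 179486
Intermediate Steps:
T(w) = 2*w
T(x) + 178740 = 2*373 + 178740 = 746 + 178740 = 179486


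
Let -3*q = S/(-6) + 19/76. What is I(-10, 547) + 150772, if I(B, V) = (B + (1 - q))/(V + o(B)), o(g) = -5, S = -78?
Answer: 980621033/6504 ≈ 1.5077e+5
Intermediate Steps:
q = -53/12 (q = -(-78/(-6) + 19/76)/3 = -(-78*(-⅙) + 19*(1/76))/3 = -(13 + ¼)/3 = -⅓*53/4 = -53/12 ≈ -4.4167)
I(B, V) = (65/12 + B)/(-5 + V) (I(B, V) = (B + (1 - 1*(-53/12)))/(V - 5) = (B + (1 + 53/12))/(-5 + V) = (B + 65/12)/(-5 + V) = (65/12 + B)/(-5 + V))
I(-10, 547) + 150772 = (65/12 - 10)/(-5 + 547) + 150772 = -55/12/542 + 150772 = (1/542)*(-55/12) + 150772 = -55/6504 + 150772 = 980621033/6504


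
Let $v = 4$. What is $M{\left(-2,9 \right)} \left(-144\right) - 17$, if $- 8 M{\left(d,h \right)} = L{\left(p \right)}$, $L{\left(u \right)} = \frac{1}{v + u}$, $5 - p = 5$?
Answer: $- \frac{25}{2} \approx -12.5$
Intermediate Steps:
$p = 0$ ($p = 5 - 5 = 0$)
$L{\left(u \right)} = \frac{1}{4 + u}$
$M{\left(d,h \right)} = - \frac{1}{32}$ ($M{\left(d,h \right)} = - \frac{1}{8 \left(4 + 0\right)} = - \frac{1}{8 \cdot 4} = \left(- \frac{1}{8}\right) \frac{1}{4} = - \frac{1}{32}$)
$M{\left(-2,9 \right)} \left(-144\right) - 17 = \left(- \frac{1}{32}\right) \left(-144\right) - 17 = \frac{9}{2} - 17 = - \frac{25}{2}$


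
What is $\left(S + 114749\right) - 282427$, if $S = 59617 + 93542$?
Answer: $-14519$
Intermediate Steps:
$S = 153159$
$\left(S + 114749\right) - 282427 = \left(153159 + 114749\right) - 282427 = 267908 - 282427 = -14519$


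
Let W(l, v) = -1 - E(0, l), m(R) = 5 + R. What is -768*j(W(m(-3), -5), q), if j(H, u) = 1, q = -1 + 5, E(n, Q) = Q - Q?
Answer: -768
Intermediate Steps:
E(n, Q) = 0
W(l, v) = -1 (W(l, v) = -1 - 1*0 = -1 + 0 = -1)
q = 4
-768*j(W(m(-3), -5), q) = -768*1 = -768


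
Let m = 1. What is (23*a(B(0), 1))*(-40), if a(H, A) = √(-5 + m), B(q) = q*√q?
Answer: -1840*I ≈ -1840.0*I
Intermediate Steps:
B(q) = q^(3/2)
a(H, A) = 2*I (a(H, A) = √(-5 + 1) = √(-4) = 2*I)
(23*a(B(0), 1))*(-40) = (23*(2*I))*(-40) = (46*I)*(-40) = -1840*I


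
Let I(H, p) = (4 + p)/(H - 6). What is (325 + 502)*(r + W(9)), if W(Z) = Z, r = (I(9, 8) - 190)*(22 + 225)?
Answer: -37986591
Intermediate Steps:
I(H, p) = (4 + p)/(-6 + H)
r = -45942 (r = ((4 + 8)/(-6 + 9) - 190)*(22 + 225) = (12/3 - 190)*247 = ((1/3)*12 - 190)*247 = (4 - 190)*247 = -186*247 = -45942)
(325 + 502)*(r + W(9)) = (325 + 502)*(-45942 + 9) = 827*(-45933) = -37986591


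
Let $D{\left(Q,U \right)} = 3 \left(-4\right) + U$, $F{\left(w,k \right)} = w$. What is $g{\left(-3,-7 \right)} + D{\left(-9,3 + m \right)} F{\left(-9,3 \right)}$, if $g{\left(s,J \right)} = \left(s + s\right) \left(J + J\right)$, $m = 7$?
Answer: $102$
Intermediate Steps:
$g{\left(s,J \right)} = 4 J s$ ($g{\left(s,J \right)} = 2 s 2 J = 4 J s$)
$D{\left(Q,U \right)} = -12 + U$
$g{\left(-3,-7 \right)} + D{\left(-9,3 + m \right)} F{\left(-9,3 \right)} = 4 \left(-7\right) \left(-3\right) + \left(-12 + \left(3 + 7\right)\right) \left(-9\right) = 84 + \left(-12 + 10\right) \left(-9\right) = 84 - -18 = 84 + 18 = 102$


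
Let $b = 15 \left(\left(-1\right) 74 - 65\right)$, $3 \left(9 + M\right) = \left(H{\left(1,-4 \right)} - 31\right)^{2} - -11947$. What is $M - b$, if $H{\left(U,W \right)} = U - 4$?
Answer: $\frac{19331}{3} \approx 6443.7$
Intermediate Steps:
$H{\left(U,W \right)} = -4 + U$
$M = \frac{13076}{3}$ ($M = -9 + \frac{\left(\left(-4 + 1\right) - 31\right)^{2} - -11947}{3} = -9 + \frac{\left(-3 - 31\right)^{2} + 11947}{3} = -9 + \frac{\left(-34\right)^{2} + 11947}{3} = -9 + \frac{1156 + 11947}{3} = -9 + \frac{1}{3} \cdot 13103 = -9 + \frac{13103}{3} = \frac{13076}{3} \approx 4358.7$)
$b = -2085$ ($b = 15 \left(-74 - 65\right) = 15 \left(-139\right) = -2085$)
$M - b = \frac{13076}{3} - -2085 = \frac{13076}{3} + 2085 = \frac{19331}{3}$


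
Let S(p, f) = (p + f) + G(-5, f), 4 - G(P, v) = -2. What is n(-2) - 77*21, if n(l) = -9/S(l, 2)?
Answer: -3237/2 ≈ -1618.5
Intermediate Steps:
G(P, v) = 6 (G(P, v) = 4 - 1*(-2) = 4 + 2 = 6)
S(p, f) = 6 + f + p (S(p, f) = (p + f) + 6 = (f + p) + 6 = 6 + f + p)
n(l) = -9/(8 + l) (n(l) = -9/(6 + 2 + l) = -9/(8 + l))
n(-2) - 77*21 = -9/(8 - 2) - 77*21 = -9/6 - 1617 = -9*⅙ - 1617 = -3/2 - 1617 = -3237/2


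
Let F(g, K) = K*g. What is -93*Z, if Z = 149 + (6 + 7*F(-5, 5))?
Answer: 1860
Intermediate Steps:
Z = -20 (Z = 149 + (6 + 7*(5*(-5))) = 149 + (6 + 7*(-25)) = 149 + (6 - 175) = 149 - 169 = -20)
-93*Z = -93*(-20) = 1860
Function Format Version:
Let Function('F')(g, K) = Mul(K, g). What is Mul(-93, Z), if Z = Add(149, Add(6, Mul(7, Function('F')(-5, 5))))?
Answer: 1860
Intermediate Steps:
Z = -20 (Z = Add(149, Add(6, Mul(7, Mul(5, -5)))) = Add(149, Add(6, Mul(7, -25))) = Add(149, Add(6, -175)) = Add(149, -169) = -20)
Mul(-93, Z) = Mul(-93, -20) = 1860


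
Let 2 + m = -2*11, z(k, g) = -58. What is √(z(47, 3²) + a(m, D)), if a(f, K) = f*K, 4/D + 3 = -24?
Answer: 7*I*√10/3 ≈ 7.3786*I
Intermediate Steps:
D = -4/27 (D = 4/(-3 - 24) = 4/(-27) = 4*(-1/27) = -4/27 ≈ -0.14815)
m = -24 (m = -2 - 2*11 = -2 - 22 = -24)
a(f, K) = K*f
√(z(47, 3²) + a(m, D)) = √(-58 - 4/27*(-24)) = √(-58 + 32/9) = √(-490/9) = 7*I*√10/3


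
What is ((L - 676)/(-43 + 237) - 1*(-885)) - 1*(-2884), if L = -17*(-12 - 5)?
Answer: 730799/194 ≈ 3767.0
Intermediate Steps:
L = 289 (L = -17*(-17) = 289)
((L - 676)/(-43 + 237) - 1*(-885)) - 1*(-2884) = ((289 - 676)/(-43 + 237) - 1*(-885)) - 1*(-2884) = (-387/194 + 885) + 2884 = 171303/194 + 2884 = 730799/194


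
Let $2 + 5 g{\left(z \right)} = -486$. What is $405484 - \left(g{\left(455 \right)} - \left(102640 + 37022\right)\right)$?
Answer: $\frac{2726218}{5} \approx 5.4524 \cdot 10^{5}$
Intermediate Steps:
$g{\left(z \right)} = - \frac{488}{5}$ ($g{\left(z \right)} = - \frac{2}{5} + \frac{1}{5} \left(-486\right) = - \frac{2}{5} - \frac{486}{5} = - \frac{488}{5}$)
$405484 - \left(g{\left(455 \right)} - \left(102640 + 37022\right)\right) = 405484 - \left(- \frac{488}{5} - \left(102640 + 37022\right)\right) = 405484 - \left(- \frac{488}{5} - 139662\right) = 405484 - - \frac{698798}{5} = 405484 + \frac{698798}{5} = \frac{2726218}{5}$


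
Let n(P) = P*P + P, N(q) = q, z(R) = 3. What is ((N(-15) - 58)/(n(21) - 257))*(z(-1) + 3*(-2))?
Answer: 219/205 ≈ 1.0683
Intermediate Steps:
n(P) = P + P² (n(P) = P² + P = P + P²)
((N(-15) - 58)/(n(21) - 257))*(z(-1) + 3*(-2)) = ((-15 - 58)/(21*(1 + 21) - 257))*(3 + 3*(-2)) = (-73/(21*22 - 257))*(3 - 6) = -73/(462 - 257)*(-3) = -73/205*(-3) = 219/205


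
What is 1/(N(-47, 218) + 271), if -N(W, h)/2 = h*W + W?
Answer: 1/20857 ≈ 4.7946e-5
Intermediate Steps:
N(W, h) = -2*W - 2*W*h (N(W, h) = -2*(h*W + W) = -2*(W*h + W) = -2*(W + W*h) = -2*W - 2*W*h)
1/(N(-47, 218) + 271) = 1/(-2*(-47)*(1 + 218) + 271) = 1/(-2*(-47)*219 + 271) = 1/(20586 + 271) = 1/20857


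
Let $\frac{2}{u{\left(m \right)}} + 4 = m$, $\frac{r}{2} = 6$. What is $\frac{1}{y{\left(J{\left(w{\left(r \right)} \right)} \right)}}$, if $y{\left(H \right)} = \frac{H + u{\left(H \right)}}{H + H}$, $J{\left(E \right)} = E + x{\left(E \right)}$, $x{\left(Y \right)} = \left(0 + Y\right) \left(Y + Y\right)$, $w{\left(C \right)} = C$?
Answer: $\frac{88800}{44401} \approx 2.0$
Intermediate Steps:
$r = 12$ ($r = 2 \cdot 6 = 12$)
$u{\left(m \right)} = \frac{2}{-4 + m}$
$x{\left(Y \right)} = 2 Y^{2}$ ($x{\left(Y \right)} = Y 2 Y = 2 Y^{2}$)
$J{\left(E \right)} = E + 2 E^{2}$
$y{\left(H \right)} = \frac{H + \frac{2}{-4 + H}}{2 H}$ ($y{\left(H \right)} = \frac{H + \frac{2}{-4 + H}}{H + H} = \frac{H + \frac{2}{-4 + H}}{2 H}$)
$\frac{1}{y{\left(J{\left(w{\left(r \right)} \right)} \right)}} = \frac{1}{\frac{1}{2} \frac{1}{12 \left(1 + 2 \cdot 12\right)} \frac{1}{-4 + 12 \left(1 + 2 \cdot 12\right)} \left(2 + 12 \left(1 + 2 \cdot 12\right) \left(-4 + 12 \left(1 + 2 \cdot 12\right)\right)\right)} = \frac{1}{\frac{1}{2} \frac{1}{12 \left(1 + 24\right)} \frac{1}{-4 + 12 \left(1 + 24\right)} \left(2 + 12 \left(1 + 24\right) \left(-4 + 12 \left(1 + 24\right)\right)\right)} = \frac{1}{\frac{1}{2} \frac{1}{12 \cdot 25} \frac{1}{-4 + 12 \cdot 25} \left(2 + 12 \cdot 25 \left(-4 + 12 \cdot 25\right)\right)} = \frac{1}{\frac{1}{2} \cdot \frac{1}{300} \frac{1}{-4 + 300} \left(2 + 300 \left(-4 + 300\right)\right)} = \frac{1}{\frac{1}{2} \cdot \frac{1}{300} \cdot \frac{1}{296} \left(2 + 300 \cdot 296\right)} = \frac{1}{\frac{1}{2} \cdot \frac{1}{300} \cdot \frac{1}{296} \left(2 + 88800\right)} = \frac{1}{\frac{1}{2} \cdot \frac{1}{300} \cdot \frac{1}{296} \cdot 88802} = \frac{1}{\frac{44401}{88800}} = \frac{88800}{44401}$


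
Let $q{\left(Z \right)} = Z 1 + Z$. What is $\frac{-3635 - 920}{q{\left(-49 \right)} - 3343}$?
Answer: $\frac{4555}{3441} \approx 1.3237$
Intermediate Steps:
$q{\left(Z \right)} = 2 Z$ ($q{\left(Z \right)} = Z + Z = 2 Z$)
$\frac{-3635 - 920}{q{\left(-49 \right)} - 3343} = \frac{-3635 - 920}{2 \left(-49\right) - 3343} = - \frac{4555}{-98 - 3343} = - \frac{4555}{-3441} = \left(-4555\right) \left(- \frac{1}{3441}\right) = \frac{4555}{3441}$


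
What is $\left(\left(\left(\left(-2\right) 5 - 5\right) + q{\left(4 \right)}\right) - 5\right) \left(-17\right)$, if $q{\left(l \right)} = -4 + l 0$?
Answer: $408$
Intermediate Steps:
$q{\left(l \right)} = -4$ ($q{\left(l \right)} = -4 + 0 = -4$)
$\left(\left(\left(\left(-2\right) 5 - 5\right) + q{\left(4 \right)}\right) - 5\right) \left(-17\right) = \left(\left(\left(\left(-2\right) 5 - 5\right) - 4\right) - 5\right) \left(-17\right) = \left(\left(\left(-10 - 5\right) - 4\right) - 5\right) \left(-17\right) = \left(\left(-15 - 4\right) - 5\right) \left(-17\right) = \left(-19 - 5\right) \left(-17\right) = \left(-24\right) \left(-17\right) = 408$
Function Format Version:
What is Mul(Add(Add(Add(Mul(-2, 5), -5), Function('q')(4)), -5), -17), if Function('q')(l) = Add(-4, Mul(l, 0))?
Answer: 408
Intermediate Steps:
Function('q')(l) = -4 (Function('q')(l) = Add(-4, 0) = -4)
Mul(Add(Add(Add(Mul(-2, 5), -5), Function('q')(4)), -5), -17) = Mul(Add(Add(Add(Mul(-2, 5), -5), -4), -5), -17) = Mul(Add(Add(Add(-10, -5), -4), -5), -17) = Mul(Add(Add(-15, -4), -5), -17) = Mul(Add(-19, -5), -17) = Mul(-24, -17) = 408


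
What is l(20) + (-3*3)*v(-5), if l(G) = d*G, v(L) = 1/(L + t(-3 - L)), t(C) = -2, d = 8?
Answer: 1129/7 ≈ 161.29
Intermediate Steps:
v(L) = 1/(-2 + L) (v(L) = 1/(L - 2) = 1/(-2 + L))
l(G) = 8*G
l(20) + (-3*3)*v(-5) = 8*20 + (-3*3)/(-2 - 5) = 160 - 9/(-7) = 160 - 9*(-1/7) = 160 + 9/7 = 1129/7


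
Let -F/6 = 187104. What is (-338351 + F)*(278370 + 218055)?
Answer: -725264514375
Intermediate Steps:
F = -1122624 (F = -6*187104 = -1122624)
(-338351 + F)*(278370 + 218055) = (-338351 - 1122624)*(278370 + 218055) = -1460975*496425 = -725264514375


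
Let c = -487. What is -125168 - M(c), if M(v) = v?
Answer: -124681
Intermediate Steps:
-125168 - M(c) = -125168 - 1*(-487) = -125168 + 487 = -124681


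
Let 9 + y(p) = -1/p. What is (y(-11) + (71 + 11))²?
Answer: 646416/121 ≈ 5342.3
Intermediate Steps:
y(p) = -9 - 1/p
(y(-11) + (71 + 11))² = ((-9 - 1/(-11)) + (71 + 11))² = ((-9 - 1*(-1/11)) + 82)² = ((-9 + 1/11) + 82)² = (-98/11 + 82)² = (804/11)² = 646416/121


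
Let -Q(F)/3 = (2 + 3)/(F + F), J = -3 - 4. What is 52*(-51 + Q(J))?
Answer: -18174/7 ≈ -2596.3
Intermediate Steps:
J = -7
Q(F) = -15/(2*F) (Q(F) = -3*(2 + 3)/(F + F) = -15/(2*F))
52*(-51 + Q(J)) = 52*(-51 - 15/2/(-7)) = 52*(-51 - 15/2*(-⅐)) = 52*(-51 + 15/14) = 52*(-699/14) = -18174/7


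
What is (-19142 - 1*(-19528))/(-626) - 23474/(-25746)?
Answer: 1189192/4029249 ≈ 0.29514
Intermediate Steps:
(-19142 - 1*(-19528))/(-626) - 23474/(-25746) = (-19142 + 19528)*(-1/626) - 23474*(-1/25746) = 386*(-1/626) + 11737/12873 = -193/313 + 11737/12873 = 1189192/4029249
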